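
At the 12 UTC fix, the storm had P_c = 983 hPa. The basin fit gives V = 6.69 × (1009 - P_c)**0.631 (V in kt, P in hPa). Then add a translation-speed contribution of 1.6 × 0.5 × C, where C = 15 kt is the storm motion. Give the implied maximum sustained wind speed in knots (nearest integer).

ΔP = 1009 − 983 = 26 hPa.
26^0.631 ≈ 7.814.
V ≈ 6.69 × 7.814 ≈ 52.3 kt.
Translation term: 1.6 × 0.5 × 15 = 12 kt.
Corrected V ≈ 64.3 kt → 64 kt.

64 kt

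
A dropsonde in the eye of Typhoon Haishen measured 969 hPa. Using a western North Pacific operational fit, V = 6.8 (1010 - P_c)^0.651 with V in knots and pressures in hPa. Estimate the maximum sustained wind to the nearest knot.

76 kt

ΔP = 1010 − 969 = 41 hPa.
41^0.651 ≈ 11.218.
V ≈ 6.8 × 11.218 ≈ 76.3 kt.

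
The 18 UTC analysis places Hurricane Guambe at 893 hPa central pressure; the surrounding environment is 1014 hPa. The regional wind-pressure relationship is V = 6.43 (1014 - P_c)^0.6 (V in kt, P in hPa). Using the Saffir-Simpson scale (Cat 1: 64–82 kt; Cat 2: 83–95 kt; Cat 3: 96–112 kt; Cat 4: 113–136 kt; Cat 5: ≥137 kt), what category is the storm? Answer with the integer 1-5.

ΔP = 1014 − 893 = 121 hPa.
V ≈ 6.43 × 121^0.6 = 6.43 × 17.77 ≈ 114 kt.
114 kt falls in the Category 4 band.

4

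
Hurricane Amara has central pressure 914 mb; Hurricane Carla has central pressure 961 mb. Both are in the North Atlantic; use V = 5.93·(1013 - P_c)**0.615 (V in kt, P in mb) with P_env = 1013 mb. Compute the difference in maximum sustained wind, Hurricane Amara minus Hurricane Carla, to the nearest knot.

33 kt

Hurricane Amara: ΔP = 99; V ≈ 5.93 × 99^0.615 ≈ 100.09 kt.
Hurricane Carla: ΔP = 52; V ≈ 5.93 × 52^0.615 ≈ 67.36 kt.
Difference ≈ 100.09 − 67.36 = 32.73 → 33 kt.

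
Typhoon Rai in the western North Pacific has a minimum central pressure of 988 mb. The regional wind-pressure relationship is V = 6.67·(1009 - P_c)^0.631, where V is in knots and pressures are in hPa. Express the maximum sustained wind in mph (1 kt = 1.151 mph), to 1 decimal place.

ΔP = 1009 − 988 = 21 mb.
V ≈ 6.67 × 21^0.631 = 6.67 × 6.828 ≈ 45.546 kt.
45.546 × 1.151 ≈ 52.42 mph → 52.4 mph.

52.4 mph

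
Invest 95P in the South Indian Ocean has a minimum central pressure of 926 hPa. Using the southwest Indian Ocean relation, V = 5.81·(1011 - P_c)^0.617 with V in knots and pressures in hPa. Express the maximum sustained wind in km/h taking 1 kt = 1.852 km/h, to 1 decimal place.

166.8 km/h

ΔP = 1011 − 926 = 85 hPa.
V ≈ 5.81 × 85^0.617 = 5.81 × 15.504 ≈ 90.080 kt.
90.080 × 1.852 ≈ 166.83 km/h → 166.8 km/h.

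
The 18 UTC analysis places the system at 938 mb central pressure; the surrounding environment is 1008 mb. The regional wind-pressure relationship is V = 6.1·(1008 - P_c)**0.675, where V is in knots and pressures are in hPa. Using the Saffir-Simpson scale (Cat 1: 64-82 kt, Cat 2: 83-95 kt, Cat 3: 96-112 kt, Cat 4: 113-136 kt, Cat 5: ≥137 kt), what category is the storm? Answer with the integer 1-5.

3

ΔP = 1008 − 938 = 70 mb.
V ≈ 6.1 × 70^0.675 = 6.1 × 17.60 ≈ 107 kt.
107 kt falls in the Category 3 band.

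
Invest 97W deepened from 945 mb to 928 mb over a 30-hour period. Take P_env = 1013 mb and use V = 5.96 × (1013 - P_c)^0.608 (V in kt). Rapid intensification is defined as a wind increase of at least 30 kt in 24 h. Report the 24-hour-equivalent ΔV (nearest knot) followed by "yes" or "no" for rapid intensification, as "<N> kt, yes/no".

9 kt, no

V₁: ΔP = 68, V ≈ 5.96 × 68^0.608 ≈ 77.52 kt.
V₂: ΔP = 85, V ≈ 5.96 × 85^0.608 ≈ 88.78 kt.
ΔV over 30 h = 11.26 kt → 24 h equivalent = 11.26 × 24/30 ≈ 9.01 kt.
9 kt < 30 kt ⇒ not rapid intensification.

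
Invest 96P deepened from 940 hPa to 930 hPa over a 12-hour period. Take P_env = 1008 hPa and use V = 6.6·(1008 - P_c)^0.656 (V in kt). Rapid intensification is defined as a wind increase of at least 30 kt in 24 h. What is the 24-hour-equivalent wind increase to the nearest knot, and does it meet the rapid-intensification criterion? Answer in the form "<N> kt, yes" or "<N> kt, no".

V₁: ΔP = 68, V ≈ 6.6 × 68^0.656 ≈ 105.12 kt.
V₂: ΔP = 78, V ≈ 6.6 × 78^0.656 ≈ 115.02 kt.
ΔV over 12 h = 9.90 kt → 24 h equivalent = 9.90 × 24/12 ≈ 19.80 kt.
20 kt < 30 kt ⇒ not rapid intensification.

20 kt, no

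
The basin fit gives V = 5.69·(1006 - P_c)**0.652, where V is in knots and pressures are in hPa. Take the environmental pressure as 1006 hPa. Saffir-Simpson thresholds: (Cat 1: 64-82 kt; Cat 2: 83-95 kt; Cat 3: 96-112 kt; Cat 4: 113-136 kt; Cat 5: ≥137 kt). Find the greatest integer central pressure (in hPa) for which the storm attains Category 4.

908 hPa

Category 4 begins at V = 113 kt.
Required ΔP = (113/5.69)^(1/0.652) = 19.859^1.534 ≈ 97.89 hPa.
P_c ≤ 1006 − 97.89 = 908.11, so the highest integer P_c is 908 hPa.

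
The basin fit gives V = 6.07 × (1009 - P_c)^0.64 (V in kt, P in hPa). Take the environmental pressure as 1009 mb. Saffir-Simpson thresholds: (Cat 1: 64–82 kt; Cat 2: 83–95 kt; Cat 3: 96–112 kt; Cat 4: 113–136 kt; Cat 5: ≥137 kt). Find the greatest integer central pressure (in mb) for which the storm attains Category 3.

Category 3 begins at V = 96 kt.
Required ΔP = (96/6.07)^(1/0.64) = 15.815^1.562 ≈ 74.74 mb.
P_c ≤ 1009 − 74.74 = 934.26, so the highest integer P_c is 934 mb.

934 mb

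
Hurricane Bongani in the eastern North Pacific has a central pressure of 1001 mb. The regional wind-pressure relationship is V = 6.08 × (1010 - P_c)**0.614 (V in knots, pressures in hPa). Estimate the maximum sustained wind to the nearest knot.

ΔP = 1010 − 1001 = 9 mb.
9^0.614 ≈ 3.854.
V ≈ 6.08 × 3.854 ≈ 23.4 kt.

23 kt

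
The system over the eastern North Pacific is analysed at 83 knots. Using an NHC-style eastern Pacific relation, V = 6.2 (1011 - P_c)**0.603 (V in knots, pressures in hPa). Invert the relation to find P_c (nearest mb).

937 mb

ΔP = (V / 6.2)^(1/0.603) = (83/6.2)^1.658.
83/6.2 = 13.387; 13.387^1.658 ≈ 73.87 mb.
P_c = 1011 − 73.87 = 937.13 ≈ 937 mb.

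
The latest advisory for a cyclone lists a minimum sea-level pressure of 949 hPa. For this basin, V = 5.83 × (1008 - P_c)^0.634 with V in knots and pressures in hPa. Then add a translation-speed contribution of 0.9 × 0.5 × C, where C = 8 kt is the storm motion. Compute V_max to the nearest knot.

81 kt

ΔP = 1008 − 949 = 59 hPa.
59^0.634 ≈ 13.265.
V ≈ 5.83 × 13.265 ≈ 77.3 kt.
Translation term: 0.9 × 0.5 × 8 = 3.6 kt.
Corrected V ≈ 80.9 kt → 81 kt.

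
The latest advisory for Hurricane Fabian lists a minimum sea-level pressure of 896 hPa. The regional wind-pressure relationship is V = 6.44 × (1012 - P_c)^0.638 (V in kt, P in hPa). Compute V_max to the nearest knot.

ΔP = 1012 − 896 = 116 hPa.
116^0.638 ≈ 20.755.
V ≈ 6.44 × 20.755 ≈ 133.7 kt.

134 kt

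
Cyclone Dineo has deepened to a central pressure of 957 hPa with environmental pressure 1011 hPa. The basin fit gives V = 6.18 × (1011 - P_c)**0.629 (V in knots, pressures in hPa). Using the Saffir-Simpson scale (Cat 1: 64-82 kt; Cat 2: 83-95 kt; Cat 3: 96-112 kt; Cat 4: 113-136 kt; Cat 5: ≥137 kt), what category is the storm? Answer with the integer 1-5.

1

ΔP = 1011 − 957 = 54 hPa.
V ≈ 6.18 × 54^0.629 = 6.18 × 12.29 ≈ 76 kt.
76 kt falls in the Category 1 band.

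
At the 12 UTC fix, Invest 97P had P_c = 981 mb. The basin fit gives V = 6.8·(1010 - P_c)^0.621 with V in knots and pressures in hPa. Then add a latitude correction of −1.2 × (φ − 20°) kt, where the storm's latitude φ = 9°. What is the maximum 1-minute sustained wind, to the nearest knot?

68 kt

ΔP = 1010 − 981 = 29 mb.
29^0.621 ≈ 8.094.
V ≈ 6.8 × 8.094 ≈ 55.0 kt.
Latitude correction: −1.2 × (9 − 20) = 13.2 kt.
Corrected V ≈ 68.2 kt → 68 kt.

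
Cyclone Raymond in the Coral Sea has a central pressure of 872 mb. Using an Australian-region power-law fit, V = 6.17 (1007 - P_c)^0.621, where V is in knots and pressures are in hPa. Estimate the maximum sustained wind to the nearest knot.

130 kt

ΔP = 1007 − 872 = 135 mb.
135^0.621 ≈ 21.035.
V ≈ 6.17 × 21.035 ≈ 129.8 kt.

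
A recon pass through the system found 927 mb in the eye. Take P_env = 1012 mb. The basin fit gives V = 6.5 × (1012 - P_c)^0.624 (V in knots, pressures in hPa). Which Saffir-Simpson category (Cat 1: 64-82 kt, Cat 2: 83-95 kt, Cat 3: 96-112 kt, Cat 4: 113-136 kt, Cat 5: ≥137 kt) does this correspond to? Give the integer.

3

ΔP = 1012 − 927 = 85 mb.
V ≈ 6.5 × 85^0.624 = 6.5 × 15.99 ≈ 104 kt.
104 kt falls in the Category 3 band.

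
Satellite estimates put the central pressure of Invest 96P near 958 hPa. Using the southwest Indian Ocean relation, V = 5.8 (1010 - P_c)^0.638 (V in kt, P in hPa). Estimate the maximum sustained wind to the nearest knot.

ΔP = 1010 − 958 = 52 hPa.
52^0.638 ≈ 12.440.
V ≈ 5.8 × 12.440 ≈ 72.2 kt.

72 kt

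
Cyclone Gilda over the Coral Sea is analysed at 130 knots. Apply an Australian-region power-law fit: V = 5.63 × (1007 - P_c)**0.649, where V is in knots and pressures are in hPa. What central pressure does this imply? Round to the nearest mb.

ΔP = (V / 5.63)^(1/0.649) = (130/5.63)^1.541.
130/5.63 = 23.091; 23.091^1.541 ≈ 126.13 mb.
P_c = 1007 − 126.13 = 880.87 ≈ 881 mb.

881 mb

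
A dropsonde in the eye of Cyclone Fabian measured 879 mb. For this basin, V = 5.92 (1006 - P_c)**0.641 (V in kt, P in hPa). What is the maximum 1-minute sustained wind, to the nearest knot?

132 kt

ΔP = 1006 − 879 = 127 mb.
127^0.641 ≈ 22.312.
V ≈ 5.92 × 22.312 ≈ 132.1 kt.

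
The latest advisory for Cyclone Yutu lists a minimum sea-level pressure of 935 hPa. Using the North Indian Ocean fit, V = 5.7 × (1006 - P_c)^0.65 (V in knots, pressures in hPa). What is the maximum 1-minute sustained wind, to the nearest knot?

91 kt

ΔP = 1006 − 935 = 71 hPa.
71^0.65 ≈ 15.970.
V ≈ 5.7 × 15.970 ≈ 91.0 kt.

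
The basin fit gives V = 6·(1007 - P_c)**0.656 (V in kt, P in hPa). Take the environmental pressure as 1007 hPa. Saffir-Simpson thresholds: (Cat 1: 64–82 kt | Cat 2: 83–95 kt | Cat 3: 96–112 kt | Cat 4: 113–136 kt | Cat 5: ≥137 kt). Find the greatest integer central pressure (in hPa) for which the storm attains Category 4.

Category 4 begins at V = 113 kt.
Required ΔP = (113/6)^(1/0.656) = 18.833^1.524 ≈ 87.80 hPa.
P_c ≤ 1007 − 87.80 = 919.20, so the highest integer P_c is 919 hPa.

919 hPa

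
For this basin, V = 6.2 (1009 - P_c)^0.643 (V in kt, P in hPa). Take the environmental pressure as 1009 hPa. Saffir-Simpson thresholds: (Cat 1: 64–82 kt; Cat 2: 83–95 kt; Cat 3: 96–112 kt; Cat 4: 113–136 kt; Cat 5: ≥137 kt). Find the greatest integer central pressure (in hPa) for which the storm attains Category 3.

Category 3 begins at V = 96 kt.
Required ΔP = (96/6.2)^(1/0.643) = 15.484^1.555 ≈ 70.88 hPa.
P_c ≤ 1009 − 70.88 = 938.12, so the highest integer P_c is 938 hPa.

938 hPa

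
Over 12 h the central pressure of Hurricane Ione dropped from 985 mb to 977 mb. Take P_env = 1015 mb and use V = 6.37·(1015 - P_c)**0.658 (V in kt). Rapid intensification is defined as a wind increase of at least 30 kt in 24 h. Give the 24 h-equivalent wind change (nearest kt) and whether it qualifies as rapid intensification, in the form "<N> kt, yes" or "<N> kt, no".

20 kt, no

V₁: ΔP = 30, V ≈ 6.37 × 30^0.658 ≈ 59.72 kt.
V₂: ΔP = 38, V ≈ 6.37 × 38^0.658 ≈ 69.76 kt.
ΔV over 12 h = 10.04 kt → 24 h equivalent = 10.04 × 24/12 ≈ 20.08 kt.
20 kt < 30 kt ⇒ not rapid intensification.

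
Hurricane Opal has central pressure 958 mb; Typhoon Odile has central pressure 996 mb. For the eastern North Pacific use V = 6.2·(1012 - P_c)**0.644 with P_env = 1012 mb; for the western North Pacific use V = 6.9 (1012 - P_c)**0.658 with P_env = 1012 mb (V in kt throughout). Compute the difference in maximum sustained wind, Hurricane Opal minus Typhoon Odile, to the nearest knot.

38 kt

Hurricane Opal: ΔP = 54; V ≈ 6.2 × 54^0.644 ≈ 80.92 kt.
Typhoon Odile: ΔP = 16; V ≈ 6.9 × 16^0.658 ≈ 42.77 kt.
Difference ≈ 80.92 − 42.77 = 38.15 → 38 kt.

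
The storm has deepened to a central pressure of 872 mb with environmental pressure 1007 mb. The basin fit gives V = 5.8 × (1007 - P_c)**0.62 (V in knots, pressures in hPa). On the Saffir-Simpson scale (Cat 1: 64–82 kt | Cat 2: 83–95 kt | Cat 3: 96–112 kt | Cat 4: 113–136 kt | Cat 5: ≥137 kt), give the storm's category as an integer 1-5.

4

ΔP = 1007 − 872 = 135 mb.
V ≈ 5.8 × 135^0.62 = 5.8 × 20.93 ≈ 121 kt.
121 kt falls in the Category 4 band.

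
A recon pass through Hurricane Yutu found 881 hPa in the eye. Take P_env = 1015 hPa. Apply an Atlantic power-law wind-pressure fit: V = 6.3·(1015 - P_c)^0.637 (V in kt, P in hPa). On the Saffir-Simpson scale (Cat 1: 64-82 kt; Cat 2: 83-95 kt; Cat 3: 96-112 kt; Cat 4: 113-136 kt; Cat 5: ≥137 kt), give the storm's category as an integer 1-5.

ΔP = 1015 − 881 = 134 hPa.
V ≈ 6.3 × 134^0.637 = 6.3 × 22.64 ≈ 143 kt.
143 kt falls in the Category 5 band.

5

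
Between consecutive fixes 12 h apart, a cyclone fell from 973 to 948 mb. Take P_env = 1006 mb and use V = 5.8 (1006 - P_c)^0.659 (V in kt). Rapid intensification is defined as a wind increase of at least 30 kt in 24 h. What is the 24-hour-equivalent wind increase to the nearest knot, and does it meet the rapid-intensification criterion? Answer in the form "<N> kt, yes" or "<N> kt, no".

V₁: ΔP = 33, V ≈ 5.8 × 33^0.659 ≈ 58.09 kt.
V₂: ΔP = 58, V ≈ 5.8 × 58^0.659 ≈ 84.24 kt.
ΔV over 12 h = 26.15 kt → 24 h equivalent = 26.15 × 24/12 ≈ 52.30 kt.
52 kt ≥ 30 kt ⇒ rapid intensification.

52 kt, yes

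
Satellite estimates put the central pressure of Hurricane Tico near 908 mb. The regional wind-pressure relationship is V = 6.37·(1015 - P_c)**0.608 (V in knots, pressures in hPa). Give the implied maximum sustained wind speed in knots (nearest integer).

ΔP = 1015 − 908 = 107 mb.
107^0.608 ≈ 17.134.
V ≈ 6.37 × 17.134 ≈ 109.1 kt.

109 kt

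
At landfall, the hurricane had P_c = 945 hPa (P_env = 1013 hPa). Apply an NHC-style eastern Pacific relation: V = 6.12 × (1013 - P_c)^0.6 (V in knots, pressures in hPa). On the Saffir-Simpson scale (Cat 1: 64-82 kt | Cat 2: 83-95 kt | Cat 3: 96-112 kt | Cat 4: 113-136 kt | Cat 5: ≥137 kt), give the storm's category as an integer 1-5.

ΔP = 1013 − 945 = 68 hPa.
V ≈ 6.12 × 68^0.6 = 6.12 × 12.57 ≈ 77 kt.
77 kt falls in the Category 1 band.

1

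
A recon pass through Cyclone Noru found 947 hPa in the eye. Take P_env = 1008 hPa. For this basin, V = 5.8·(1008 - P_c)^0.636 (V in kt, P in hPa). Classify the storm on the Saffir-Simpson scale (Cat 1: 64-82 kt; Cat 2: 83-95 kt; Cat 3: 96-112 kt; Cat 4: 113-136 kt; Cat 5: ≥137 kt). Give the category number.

ΔP = 1008 − 947 = 61 hPa.
V ≈ 5.8 × 61^0.636 = 5.8 × 13.66 ≈ 79 kt.
79 kt falls in the Category 1 band.

1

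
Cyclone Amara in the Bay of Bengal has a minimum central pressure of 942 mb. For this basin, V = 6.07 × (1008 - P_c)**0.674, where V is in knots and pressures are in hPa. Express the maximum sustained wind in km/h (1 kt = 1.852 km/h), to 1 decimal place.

189.3 km/h

ΔP = 1008 − 942 = 66 mb.
V ≈ 6.07 × 66^0.674 = 6.07 × 16.841 ≈ 102.226 kt.
102.226 × 1.852 ≈ 189.32 km/h → 189.3 km/h.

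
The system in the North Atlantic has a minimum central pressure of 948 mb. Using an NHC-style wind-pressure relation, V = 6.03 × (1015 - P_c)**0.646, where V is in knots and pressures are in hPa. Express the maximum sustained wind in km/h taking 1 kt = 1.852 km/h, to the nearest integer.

ΔP = 1015 − 948 = 67 mb.
V ≈ 6.03 × 67^0.646 = 6.03 × 15.123 ≈ 91.193 kt.
91.193 × 1.852 ≈ 168.89 km/h → 169 km/h.

169 km/h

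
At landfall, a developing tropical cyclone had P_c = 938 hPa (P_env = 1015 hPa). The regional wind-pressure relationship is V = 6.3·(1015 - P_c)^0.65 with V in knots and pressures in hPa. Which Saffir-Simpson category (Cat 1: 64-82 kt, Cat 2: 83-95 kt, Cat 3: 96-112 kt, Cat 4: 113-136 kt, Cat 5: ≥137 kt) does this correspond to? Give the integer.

ΔP = 1015 − 938 = 77 hPa.
V ≈ 6.3 × 77^0.65 = 6.3 × 16.84 ≈ 106 kt.
106 kt falls in the Category 3 band.

3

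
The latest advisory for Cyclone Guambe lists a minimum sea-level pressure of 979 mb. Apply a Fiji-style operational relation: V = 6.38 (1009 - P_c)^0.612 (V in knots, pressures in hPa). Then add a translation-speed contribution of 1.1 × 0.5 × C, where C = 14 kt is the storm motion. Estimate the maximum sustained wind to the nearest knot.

ΔP = 1009 − 979 = 30 mb.
30^0.612 ≈ 8.017.
V ≈ 6.38 × 8.017 ≈ 51.1 kt.
Translation term: 1.1 × 0.5 × 14 = 7.7 kt.
Corrected V ≈ 58.8 kt → 59 kt.

59 kt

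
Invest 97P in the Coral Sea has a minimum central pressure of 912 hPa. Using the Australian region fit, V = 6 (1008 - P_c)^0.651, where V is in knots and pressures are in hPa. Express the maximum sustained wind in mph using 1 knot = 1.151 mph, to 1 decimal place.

134.8 mph

ΔP = 1008 − 912 = 96 hPa.
V ≈ 6 × 96^0.651 = 6 × 19.519 ≈ 117.114 kt.
117.114 × 1.151 ≈ 134.80 mph → 134.8 mph.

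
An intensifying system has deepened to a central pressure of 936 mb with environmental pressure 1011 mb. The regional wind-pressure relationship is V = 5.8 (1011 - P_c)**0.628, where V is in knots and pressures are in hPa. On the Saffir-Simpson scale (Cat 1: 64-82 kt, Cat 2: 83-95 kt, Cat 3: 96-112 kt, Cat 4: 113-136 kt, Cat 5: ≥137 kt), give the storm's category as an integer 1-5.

ΔP = 1011 − 936 = 75 mb.
V ≈ 5.8 × 75^0.628 = 5.8 × 15.05 ≈ 87 kt.
87 kt falls in the Category 2 band.

2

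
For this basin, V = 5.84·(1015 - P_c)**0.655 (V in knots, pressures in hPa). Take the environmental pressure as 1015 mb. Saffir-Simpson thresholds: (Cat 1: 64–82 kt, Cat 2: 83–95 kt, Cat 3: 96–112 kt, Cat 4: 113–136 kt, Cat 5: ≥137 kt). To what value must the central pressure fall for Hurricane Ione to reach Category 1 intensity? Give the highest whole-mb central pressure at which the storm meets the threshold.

976 mb

Category 1 begins at V = 64 kt.
Required ΔP = (64/5.84)^(1/0.655) = 10.959^1.527 ≈ 38.68 mb.
P_c ≤ 1015 − 38.68 = 976.32, so the highest integer P_c is 976 mb.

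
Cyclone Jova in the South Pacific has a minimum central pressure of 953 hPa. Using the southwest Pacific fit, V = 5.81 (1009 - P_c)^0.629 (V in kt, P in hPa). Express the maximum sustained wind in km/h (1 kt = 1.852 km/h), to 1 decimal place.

135.3 km/h

ΔP = 1009 − 953 = 56 hPa.
V ≈ 5.81 × 56^0.629 = 5.81 × 12.578 ≈ 73.078 kt.
73.078 × 1.852 ≈ 135.34 km/h → 135.3 km/h.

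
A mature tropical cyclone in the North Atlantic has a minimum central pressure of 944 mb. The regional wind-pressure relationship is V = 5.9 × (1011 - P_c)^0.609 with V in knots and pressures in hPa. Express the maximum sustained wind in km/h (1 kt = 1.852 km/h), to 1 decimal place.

ΔP = 1011 − 944 = 67 mb.
V ≈ 5.9 × 67^0.609 = 5.9 × 12.944 ≈ 76.372 kt.
76.372 × 1.852 ≈ 141.44 km/h → 141.4 km/h.

141.4 km/h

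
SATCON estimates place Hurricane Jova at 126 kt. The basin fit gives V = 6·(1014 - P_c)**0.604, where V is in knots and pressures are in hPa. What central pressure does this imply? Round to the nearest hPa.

859 hPa

ΔP = (V / 6)^(1/0.604) = (126/6)^1.656.
126/6 = 21.000; 21.000^1.656 ≈ 154.56 hPa.
P_c = 1014 − 154.56 = 859.44 ≈ 859 hPa.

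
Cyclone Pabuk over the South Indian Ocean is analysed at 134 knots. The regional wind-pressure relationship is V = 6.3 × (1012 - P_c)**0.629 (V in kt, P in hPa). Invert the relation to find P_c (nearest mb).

ΔP = (V / 6.3)^(1/0.629) = (134/6.3)^1.590.
134/6.3 = 21.270; 21.270^1.590 ≈ 129.10 mb.
P_c = 1012 − 129.10 = 882.90 ≈ 883 mb.

883 mb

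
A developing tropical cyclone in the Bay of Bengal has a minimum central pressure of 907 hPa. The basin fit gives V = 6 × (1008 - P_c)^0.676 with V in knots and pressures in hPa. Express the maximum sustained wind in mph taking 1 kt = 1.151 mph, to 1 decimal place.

ΔP = 1008 − 907 = 101 hPa.
V ≈ 6 × 101^0.676 = 6 × 22.642 ≈ 135.854 kt.
135.854 × 1.151 ≈ 156.37 mph → 156.4 mph.

156.4 mph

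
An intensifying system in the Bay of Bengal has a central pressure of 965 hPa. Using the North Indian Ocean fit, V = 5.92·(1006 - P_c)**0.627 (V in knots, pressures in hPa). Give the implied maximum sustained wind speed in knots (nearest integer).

61 kt

ΔP = 1006 − 965 = 41 hPa.
41^0.627 ≈ 10.262.
V ≈ 5.92 × 10.262 ≈ 60.7 kt.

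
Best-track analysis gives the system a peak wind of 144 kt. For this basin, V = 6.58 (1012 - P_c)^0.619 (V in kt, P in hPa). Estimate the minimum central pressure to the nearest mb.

ΔP = (V / 6.58)^(1/0.619) = (144/6.58)^1.616.
144/6.58 = 21.884; 21.884^1.616 ≈ 146.22 mb.
P_c = 1012 − 146.22 = 865.78 ≈ 866 mb.

866 mb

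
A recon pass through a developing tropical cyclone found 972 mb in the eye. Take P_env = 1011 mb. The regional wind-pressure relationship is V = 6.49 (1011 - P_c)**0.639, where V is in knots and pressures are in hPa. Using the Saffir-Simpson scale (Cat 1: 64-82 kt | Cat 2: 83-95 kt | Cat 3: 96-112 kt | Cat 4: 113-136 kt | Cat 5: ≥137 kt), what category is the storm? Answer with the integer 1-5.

ΔP = 1011 − 972 = 39 mb.
V ≈ 6.49 × 39^0.639 = 6.49 × 10.39 ≈ 67 kt.
67 kt falls in the Category 1 band.

1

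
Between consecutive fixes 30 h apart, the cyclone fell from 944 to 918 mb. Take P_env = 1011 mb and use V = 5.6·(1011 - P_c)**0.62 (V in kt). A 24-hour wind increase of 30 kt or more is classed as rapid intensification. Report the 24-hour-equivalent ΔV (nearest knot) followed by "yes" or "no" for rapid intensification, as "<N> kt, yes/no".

14 kt, no

V₁: ΔP = 67, V ≈ 5.6 × 67^0.62 ≈ 75.92 kt.
V₂: ΔP = 93, V ≈ 5.6 × 93^0.62 ≈ 93.04 kt.
ΔV over 30 h = 17.12 kt → 24 h equivalent = 17.12 × 24/30 ≈ 13.70 kt.
14 kt < 30 kt ⇒ not rapid intensification.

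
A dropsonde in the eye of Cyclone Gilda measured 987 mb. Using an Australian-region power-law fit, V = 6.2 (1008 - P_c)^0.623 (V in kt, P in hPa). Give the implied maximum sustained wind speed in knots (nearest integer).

41 kt

ΔP = 1008 − 987 = 21 mb.
21^0.623 ≈ 6.664.
V ≈ 6.2 × 6.664 ≈ 41.3 kt.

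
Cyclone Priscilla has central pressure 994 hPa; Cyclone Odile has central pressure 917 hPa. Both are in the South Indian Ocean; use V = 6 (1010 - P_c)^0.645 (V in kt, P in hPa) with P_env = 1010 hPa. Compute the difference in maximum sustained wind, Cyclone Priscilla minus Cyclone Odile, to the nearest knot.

-76 kt

Cyclone Priscilla: ΔP = 16; V ≈ 6 × 16^0.645 ≈ 35.88 kt.
Cyclone Odile: ΔP = 93; V ≈ 6 × 93^0.645 ≈ 111.64 kt.
Difference ≈ 35.88 − 111.64 = -75.76 → -76 kt.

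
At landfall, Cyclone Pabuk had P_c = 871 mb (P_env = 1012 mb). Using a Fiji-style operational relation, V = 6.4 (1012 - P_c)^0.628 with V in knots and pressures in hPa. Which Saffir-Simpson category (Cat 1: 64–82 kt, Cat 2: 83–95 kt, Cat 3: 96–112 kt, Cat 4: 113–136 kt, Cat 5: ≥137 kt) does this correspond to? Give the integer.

5

ΔP = 1012 − 871 = 141 mb.
V ≈ 6.4 × 141^0.628 = 6.4 × 22.37 ≈ 143 kt.
143 kt falls in the Category 5 band.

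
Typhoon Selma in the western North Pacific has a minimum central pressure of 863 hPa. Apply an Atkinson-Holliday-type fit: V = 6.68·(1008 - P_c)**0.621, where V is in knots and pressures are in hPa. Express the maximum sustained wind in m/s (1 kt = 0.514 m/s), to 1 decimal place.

ΔP = 1008 − 863 = 145 hPa.
V ≈ 6.68 × 145^0.621 = 6.68 × 21.989 ≈ 146.888 kt.
146.888 × 0.514 ≈ 75.50 m/s → 75.5 m/s.

75.5 m/s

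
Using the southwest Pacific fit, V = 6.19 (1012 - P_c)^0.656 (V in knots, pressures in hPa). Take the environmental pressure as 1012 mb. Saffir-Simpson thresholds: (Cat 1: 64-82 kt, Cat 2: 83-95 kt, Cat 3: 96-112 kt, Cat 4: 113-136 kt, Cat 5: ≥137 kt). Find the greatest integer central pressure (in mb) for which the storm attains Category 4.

928 mb

Category 4 begins at V = 113 kt.
Required ΔP = (113/6.19)^(1/0.656) = 18.255^1.524 ≈ 83.72 mb.
P_c ≤ 1012 − 83.72 = 928.28, so the highest integer P_c is 928 mb.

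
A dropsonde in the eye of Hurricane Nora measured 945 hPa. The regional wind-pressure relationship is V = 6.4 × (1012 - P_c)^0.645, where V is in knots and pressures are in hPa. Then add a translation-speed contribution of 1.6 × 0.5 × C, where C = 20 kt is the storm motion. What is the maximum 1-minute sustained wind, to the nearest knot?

112 kt

ΔP = 1012 − 945 = 67 hPa.
67^0.645 ≈ 15.060.
V ≈ 6.4 × 15.060 ≈ 96.4 kt.
Translation term: 1.6 × 0.5 × 20 = 16 kt.
Corrected V ≈ 112.4 kt → 112 kt.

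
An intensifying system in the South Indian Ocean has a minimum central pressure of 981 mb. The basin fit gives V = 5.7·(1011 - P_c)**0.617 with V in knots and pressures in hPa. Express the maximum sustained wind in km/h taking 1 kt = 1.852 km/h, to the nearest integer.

ΔP = 1011 − 981 = 30 mb.
V ≈ 5.7 × 30^0.617 = 5.7 × 8.154 ≈ 46.479 kt.
46.479 × 1.852 ≈ 86.08 km/h → 86 km/h.

86 km/h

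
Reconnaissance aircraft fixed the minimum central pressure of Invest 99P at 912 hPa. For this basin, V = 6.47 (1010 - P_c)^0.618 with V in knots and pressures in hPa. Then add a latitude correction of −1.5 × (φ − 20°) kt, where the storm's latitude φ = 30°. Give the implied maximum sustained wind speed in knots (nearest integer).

ΔP = 1010 − 912 = 98 hPa.
98^0.618 ≈ 17.005.
V ≈ 6.47 × 17.005 ≈ 110.0 kt.
Latitude correction: −1.5 × (30 − 20) = -15 kt.
Corrected V ≈ 95 kt → 95 kt.

95 kt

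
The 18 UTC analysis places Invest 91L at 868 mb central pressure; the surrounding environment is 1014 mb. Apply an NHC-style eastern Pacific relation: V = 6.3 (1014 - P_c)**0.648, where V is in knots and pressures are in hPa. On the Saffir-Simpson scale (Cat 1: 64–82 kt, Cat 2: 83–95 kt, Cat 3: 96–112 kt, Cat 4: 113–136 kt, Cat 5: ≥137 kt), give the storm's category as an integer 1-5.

ΔP = 1014 − 868 = 146 mb.
V ≈ 6.3 × 146^0.648 = 6.3 × 25.26 ≈ 159 kt.
159 kt falls in the Category 5 band.

5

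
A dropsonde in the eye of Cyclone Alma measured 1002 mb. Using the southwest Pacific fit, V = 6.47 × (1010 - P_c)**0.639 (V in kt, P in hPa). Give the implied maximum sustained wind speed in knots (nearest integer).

24 kt

ΔP = 1010 − 1002 = 8 mb.
8^0.639 ≈ 3.776.
V ≈ 6.47 × 3.776 ≈ 24.4 kt.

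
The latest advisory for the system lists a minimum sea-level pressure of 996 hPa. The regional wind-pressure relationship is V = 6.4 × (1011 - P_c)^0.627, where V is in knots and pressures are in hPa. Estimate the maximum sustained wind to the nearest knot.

35 kt

ΔP = 1011 − 996 = 15 hPa.
15^0.627 ≈ 5.463.
V ≈ 6.4 × 5.463 ≈ 35.0 kt.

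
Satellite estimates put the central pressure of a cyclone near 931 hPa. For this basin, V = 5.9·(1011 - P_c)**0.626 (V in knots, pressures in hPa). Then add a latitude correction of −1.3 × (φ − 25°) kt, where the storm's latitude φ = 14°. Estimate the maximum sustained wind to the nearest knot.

ΔP = 1011 − 931 = 80 hPa.
80^0.626 ≈ 15.536.
V ≈ 5.9 × 15.536 ≈ 91.7 kt.
Latitude correction: −1.3 × (14 − 25) = 14.3 kt.
Corrected V ≈ 106 kt → 106 kt.

106 kt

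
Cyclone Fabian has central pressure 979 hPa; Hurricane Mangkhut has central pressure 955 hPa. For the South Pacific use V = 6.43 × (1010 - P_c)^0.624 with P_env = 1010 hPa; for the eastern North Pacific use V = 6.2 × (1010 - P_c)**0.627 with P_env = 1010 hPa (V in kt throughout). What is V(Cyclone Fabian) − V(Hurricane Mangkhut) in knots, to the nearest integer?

-22 kt

Cyclone Fabian: ΔP = 31; V ≈ 6.43 × 31^0.624 ≈ 54.81 kt.
Hurricane Mangkhut: ΔP = 55; V ≈ 6.2 × 55^0.627 ≈ 76.49 kt.
Difference ≈ 54.81 − 76.49 = -21.68 → -22 kt.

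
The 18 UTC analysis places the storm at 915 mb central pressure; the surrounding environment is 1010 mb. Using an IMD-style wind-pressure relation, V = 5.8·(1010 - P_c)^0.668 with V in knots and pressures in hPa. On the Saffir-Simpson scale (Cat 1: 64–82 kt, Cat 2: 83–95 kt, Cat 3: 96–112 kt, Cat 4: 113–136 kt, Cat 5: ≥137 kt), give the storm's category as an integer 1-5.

ΔP = 1010 − 915 = 95 mb.
V ≈ 5.8 × 95^0.668 = 5.8 × 20.95 ≈ 121 kt.
121 kt falls in the Category 4 band.

4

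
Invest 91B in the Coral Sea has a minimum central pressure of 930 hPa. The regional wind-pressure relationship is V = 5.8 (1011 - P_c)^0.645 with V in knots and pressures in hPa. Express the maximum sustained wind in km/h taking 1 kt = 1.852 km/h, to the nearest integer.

ΔP = 1011 − 930 = 81 hPa.
V ≈ 5.8 × 81^0.645 = 5.8 × 17.021 ≈ 98.719 kt.
98.719 × 1.852 ≈ 182.83 km/h → 183 km/h.

183 km/h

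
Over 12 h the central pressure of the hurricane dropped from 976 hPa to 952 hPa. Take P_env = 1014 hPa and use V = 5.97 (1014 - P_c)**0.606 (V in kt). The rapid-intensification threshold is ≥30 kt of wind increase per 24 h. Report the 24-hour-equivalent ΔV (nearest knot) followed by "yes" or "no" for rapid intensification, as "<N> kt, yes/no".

V₁: ΔP = 38, V ≈ 5.97 × 38^0.606 ≈ 54.12 kt.
V₂: ΔP = 62, V ≈ 5.97 × 62^0.606 ≈ 72.81 kt.
ΔV over 12 h = 18.69 kt → 24 h equivalent = 18.69 × 24/12 ≈ 37.38 kt.
37 kt ≥ 30 kt ⇒ rapid intensification.

37 kt, yes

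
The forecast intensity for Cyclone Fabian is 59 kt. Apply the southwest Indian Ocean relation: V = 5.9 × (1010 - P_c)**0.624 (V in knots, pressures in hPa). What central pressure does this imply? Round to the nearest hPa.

ΔP = (V / 5.9)^(1/0.624) = (59/5.9)^1.603.
59/5.9 = 10.000; 10.000^1.603 ≈ 40.05 hPa.
P_c = 1010 − 40.05 = 969.95 ≈ 970 hPa.

970 hPa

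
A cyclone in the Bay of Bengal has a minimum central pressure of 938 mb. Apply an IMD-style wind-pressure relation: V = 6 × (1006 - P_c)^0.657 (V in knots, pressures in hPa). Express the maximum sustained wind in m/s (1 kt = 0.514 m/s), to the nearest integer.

ΔP = 1006 − 938 = 68 mb.
V ≈ 6 × 68^0.657 = 6 × 15.994 ≈ 95.964 kt.
95.964 × 0.514 ≈ 49.33 m/s → 49 m/s.

49 m/s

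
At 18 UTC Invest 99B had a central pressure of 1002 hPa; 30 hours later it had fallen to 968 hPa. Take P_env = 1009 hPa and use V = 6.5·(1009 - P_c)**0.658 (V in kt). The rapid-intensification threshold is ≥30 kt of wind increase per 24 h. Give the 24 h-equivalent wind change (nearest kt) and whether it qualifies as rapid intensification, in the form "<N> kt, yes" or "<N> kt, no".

41 kt, yes

V₁: ΔP = 7, V ≈ 6.5 × 7^0.658 ≈ 23.39 kt.
V₂: ΔP = 41, V ≈ 6.5 × 41^0.658 ≈ 74.84 kt.
ΔV over 30 h = 51.45 kt → 24 h equivalent = 51.45 × 24/30 ≈ 41.16 kt.
41 kt ≥ 30 kt ⇒ rapid intensification.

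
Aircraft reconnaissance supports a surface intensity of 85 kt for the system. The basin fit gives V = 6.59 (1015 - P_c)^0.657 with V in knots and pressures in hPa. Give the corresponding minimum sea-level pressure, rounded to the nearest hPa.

ΔP = (V / 6.59)^(1/0.657) = (85/6.59)^1.522.
85/6.59 = 12.898; 12.898^1.522 ≈ 49.01 hPa.
P_c = 1015 − 49.01 = 965.99 ≈ 966 hPa.

966 hPa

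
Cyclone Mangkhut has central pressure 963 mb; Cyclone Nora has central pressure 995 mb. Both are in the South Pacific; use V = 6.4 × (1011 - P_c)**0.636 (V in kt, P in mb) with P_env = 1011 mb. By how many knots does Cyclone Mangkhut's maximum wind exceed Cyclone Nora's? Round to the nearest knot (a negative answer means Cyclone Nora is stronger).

38 kt

Cyclone Mangkhut: ΔP = 48; V ≈ 6.4 × 48^0.636 ≈ 75.07 kt.
Cyclone Nora: ΔP = 16; V ≈ 6.4 × 16^0.636 ≈ 37.33 kt.
Difference ≈ 75.07 − 37.33 = 37.74 → 38 kt.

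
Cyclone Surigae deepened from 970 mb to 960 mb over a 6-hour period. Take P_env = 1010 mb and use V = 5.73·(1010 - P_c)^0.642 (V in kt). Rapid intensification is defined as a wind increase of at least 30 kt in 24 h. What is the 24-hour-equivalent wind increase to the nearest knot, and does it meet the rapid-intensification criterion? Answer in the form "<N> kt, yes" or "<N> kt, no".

38 kt, yes

V₁: ΔP = 40, V ≈ 5.73 × 40^0.642 ≈ 61.19 kt.
V₂: ΔP = 50, V ≈ 5.73 × 50^0.642 ≈ 70.61 kt.
ΔV over 6 h = 9.42 kt → 24 h equivalent = 9.42 × 24/6 ≈ 37.68 kt.
38 kt ≥ 30 kt ⇒ rapid intensification.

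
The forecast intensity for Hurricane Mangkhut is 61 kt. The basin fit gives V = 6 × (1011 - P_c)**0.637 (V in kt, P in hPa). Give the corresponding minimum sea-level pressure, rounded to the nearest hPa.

ΔP = (V / 6)^(1/0.637) = (61/6)^1.570.
61/6 = 10.167; 10.167^1.570 ≈ 38.12 hPa.
P_c = 1011 − 38.12 = 972.88 ≈ 973 hPa.

973 hPa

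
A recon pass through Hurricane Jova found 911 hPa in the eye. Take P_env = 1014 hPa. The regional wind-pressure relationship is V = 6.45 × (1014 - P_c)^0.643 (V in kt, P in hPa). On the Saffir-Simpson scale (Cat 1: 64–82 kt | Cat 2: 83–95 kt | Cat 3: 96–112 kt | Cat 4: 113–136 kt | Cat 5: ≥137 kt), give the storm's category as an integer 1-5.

ΔP = 1014 − 911 = 103 hPa.
V ≈ 6.45 × 103^0.643 = 6.45 × 19.69 ≈ 127 kt.
127 kt falls in the Category 4 band.

4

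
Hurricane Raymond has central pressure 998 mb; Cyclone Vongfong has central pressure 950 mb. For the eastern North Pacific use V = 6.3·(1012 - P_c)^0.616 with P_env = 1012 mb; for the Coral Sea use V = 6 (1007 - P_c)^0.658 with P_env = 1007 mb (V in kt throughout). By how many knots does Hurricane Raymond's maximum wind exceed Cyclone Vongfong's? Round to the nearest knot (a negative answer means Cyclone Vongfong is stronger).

-54 kt

Hurricane Raymond: ΔP = 14; V ≈ 6.3 × 14^0.616 ≈ 32.02 kt.
Cyclone Vongfong: ΔP = 57; V ≈ 6 × 57^0.658 ≈ 85.81 kt.
Difference ≈ 32.02 − 85.81 = -53.79 → -54 kt.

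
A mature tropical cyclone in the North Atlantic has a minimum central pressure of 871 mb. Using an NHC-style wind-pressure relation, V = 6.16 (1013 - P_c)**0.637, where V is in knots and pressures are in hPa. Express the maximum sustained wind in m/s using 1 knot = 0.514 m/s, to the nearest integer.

74 m/s

ΔP = 1013 − 871 = 142 mb.
V ≈ 6.16 × 142^0.637 = 6.16 × 23.497 ≈ 144.740 kt.
144.740 × 0.514 ≈ 74.40 m/s → 74 m/s.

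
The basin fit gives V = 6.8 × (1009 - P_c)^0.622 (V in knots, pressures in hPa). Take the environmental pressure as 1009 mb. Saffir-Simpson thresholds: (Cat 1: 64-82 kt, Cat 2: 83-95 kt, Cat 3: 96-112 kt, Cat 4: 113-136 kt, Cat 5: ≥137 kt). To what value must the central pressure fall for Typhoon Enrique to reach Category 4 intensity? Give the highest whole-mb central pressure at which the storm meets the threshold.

917 mb

Category 4 begins at V = 113 kt.
Required ΔP = (113/6.8)^(1/0.622) = 16.618^1.608 ≈ 91.69 mb.
P_c ≤ 1009 − 91.69 = 917.31, so the highest integer P_c is 917 mb.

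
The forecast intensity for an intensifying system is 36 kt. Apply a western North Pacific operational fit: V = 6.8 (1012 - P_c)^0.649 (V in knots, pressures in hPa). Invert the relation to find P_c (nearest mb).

999 mb

ΔP = (V / 6.8)^(1/0.649) = (36/6.8)^1.541.
36/6.8 = 5.294; 5.294^1.541 ≈ 13.04 mb.
P_c = 1012 − 13.04 = 998.96 ≈ 999 mb.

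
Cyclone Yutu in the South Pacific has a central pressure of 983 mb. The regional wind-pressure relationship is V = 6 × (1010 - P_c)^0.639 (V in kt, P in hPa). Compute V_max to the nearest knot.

49 kt

ΔP = 1010 − 983 = 27 mb.
27^0.639 ≈ 8.216.
V ≈ 6 × 8.216 ≈ 49.3 kt.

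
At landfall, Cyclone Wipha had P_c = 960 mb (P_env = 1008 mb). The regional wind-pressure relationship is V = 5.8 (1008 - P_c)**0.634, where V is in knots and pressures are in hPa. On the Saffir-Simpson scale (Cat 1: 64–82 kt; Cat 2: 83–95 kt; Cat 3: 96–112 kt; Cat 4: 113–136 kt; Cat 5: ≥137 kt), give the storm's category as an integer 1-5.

1

ΔP = 1008 − 960 = 48 mb.
V ≈ 5.8 × 48^0.634 = 5.8 × 11.64 ≈ 68 kt.
68 kt falls in the Category 1 band.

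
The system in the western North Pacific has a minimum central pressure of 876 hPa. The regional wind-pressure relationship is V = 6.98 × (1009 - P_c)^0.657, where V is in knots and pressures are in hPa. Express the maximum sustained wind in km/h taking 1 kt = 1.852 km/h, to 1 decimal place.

321.3 km/h

ΔP = 1009 − 876 = 133 hPa.
V ≈ 6.98 × 133^0.657 = 6.98 × 24.853 ≈ 173.471 kt.
173.471 × 1.852 ≈ 321.27 km/h → 321.3 km/h.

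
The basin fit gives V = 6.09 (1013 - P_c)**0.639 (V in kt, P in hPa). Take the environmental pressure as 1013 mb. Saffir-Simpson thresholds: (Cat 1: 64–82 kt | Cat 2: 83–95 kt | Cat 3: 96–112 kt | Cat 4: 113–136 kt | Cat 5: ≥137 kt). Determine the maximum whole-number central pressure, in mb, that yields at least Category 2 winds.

953 mb

Category 2 begins at V = 83 kt.
Required ΔP = (83/6.09)^(1/0.639) = 13.629^1.565 ≈ 59.62 mb.
P_c ≤ 1013 − 59.62 = 953.38, so the highest integer P_c is 953 mb.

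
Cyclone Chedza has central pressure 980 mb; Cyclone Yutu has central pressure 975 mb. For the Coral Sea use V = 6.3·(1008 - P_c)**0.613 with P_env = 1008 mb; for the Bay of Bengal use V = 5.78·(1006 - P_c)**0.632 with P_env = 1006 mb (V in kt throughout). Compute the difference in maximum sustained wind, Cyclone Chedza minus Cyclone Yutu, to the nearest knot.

-2 kt

Cyclone Chedza: ΔP = 28; V ≈ 6.3 × 28^0.613 ≈ 48.58 kt.
Cyclone Yutu: ΔP = 31; V ≈ 5.78 × 31^0.632 ≈ 50.64 kt.
Difference ≈ 48.58 − 50.64 = -2.06 → -2 kt.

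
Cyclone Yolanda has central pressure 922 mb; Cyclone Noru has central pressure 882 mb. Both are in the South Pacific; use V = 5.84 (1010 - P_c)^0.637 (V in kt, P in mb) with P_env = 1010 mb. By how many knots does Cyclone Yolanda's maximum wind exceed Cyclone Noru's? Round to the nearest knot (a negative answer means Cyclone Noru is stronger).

-27 kt

Cyclone Yolanda: ΔP = 88; V ≈ 5.84 × 88^0.637 ≈ 101.17 kt.
Cyclone Noru: ΔP = 128; V ≈ 5.84 × 128^0.637 ≈ 128.44 kt.
Difference ≈ 101.17 − 128.44 = -27.27 → -27 kt.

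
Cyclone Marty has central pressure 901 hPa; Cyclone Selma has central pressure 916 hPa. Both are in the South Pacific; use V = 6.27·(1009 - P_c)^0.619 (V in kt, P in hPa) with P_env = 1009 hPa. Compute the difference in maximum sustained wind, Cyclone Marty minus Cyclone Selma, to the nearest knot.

Cyclone Marty: ΔP = 108; V ≈ 6.27 × 108^0.619 ≈ 113.75 kt.
Cyclone Selma: ΔP = 93; V ≈ 6.27 × 93^0.619 ≈ 103.70 kt.
Difference ≈ 113.75 − 103.70 = 10.05 → 10 kt.

10 kt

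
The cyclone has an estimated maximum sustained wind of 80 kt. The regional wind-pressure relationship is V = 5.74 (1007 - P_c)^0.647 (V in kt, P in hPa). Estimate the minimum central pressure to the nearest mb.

ΔP = (V / 5.74)^(1/0.647) = (80/5.74)^1.546.
80/5.74 = 13.937; 13.937^1.546 ≈ 58.67 mb.
P_c = 1007 − 58.67 = 948.33 ≈ 948 mb.

948 mb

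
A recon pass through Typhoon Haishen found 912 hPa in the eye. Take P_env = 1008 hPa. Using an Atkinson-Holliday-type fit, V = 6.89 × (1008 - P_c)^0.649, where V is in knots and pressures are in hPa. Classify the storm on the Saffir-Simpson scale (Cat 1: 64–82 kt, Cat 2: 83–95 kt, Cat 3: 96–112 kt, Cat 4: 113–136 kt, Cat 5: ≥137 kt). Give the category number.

ΔP = 1008 − 912 = 96 hPa.
V ≈ 6.89 × 96^0.649 = 6.89 × 19.34 ≈ 133 kt.
133 kt falls in the Category 4 band.

4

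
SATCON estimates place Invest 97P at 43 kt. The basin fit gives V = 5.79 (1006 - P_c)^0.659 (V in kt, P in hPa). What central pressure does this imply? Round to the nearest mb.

985 mb

ΔP = (V / 5.79)^(1/0.659) = (43/5.79)^1.517.
43/5.79 = 7.427; 7.427^1.517 ≈ 20.96 mb.
P_c = 1006 − 20.96 = 985.04 ≈ 985 mb.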